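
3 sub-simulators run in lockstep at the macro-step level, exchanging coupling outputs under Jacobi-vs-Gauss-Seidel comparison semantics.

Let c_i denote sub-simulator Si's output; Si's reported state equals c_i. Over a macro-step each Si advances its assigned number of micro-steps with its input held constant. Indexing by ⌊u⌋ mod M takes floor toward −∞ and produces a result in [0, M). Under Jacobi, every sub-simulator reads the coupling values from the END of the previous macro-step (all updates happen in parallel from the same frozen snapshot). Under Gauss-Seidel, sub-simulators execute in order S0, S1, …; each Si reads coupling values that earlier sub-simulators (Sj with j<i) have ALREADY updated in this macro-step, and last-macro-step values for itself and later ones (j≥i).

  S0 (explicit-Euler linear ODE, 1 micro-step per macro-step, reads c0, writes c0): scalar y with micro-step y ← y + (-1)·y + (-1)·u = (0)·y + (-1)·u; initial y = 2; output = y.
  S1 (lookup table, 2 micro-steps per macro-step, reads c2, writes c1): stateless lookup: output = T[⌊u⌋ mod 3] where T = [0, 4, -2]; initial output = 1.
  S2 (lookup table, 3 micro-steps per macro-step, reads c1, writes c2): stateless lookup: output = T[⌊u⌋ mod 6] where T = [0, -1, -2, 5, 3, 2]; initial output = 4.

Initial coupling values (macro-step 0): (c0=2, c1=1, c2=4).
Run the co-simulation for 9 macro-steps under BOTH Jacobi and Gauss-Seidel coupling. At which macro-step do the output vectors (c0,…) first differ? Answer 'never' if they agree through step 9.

[Jacobi] macro 1: S0 reads c0=2 → after 1×micro: -2; S1 reads c2=4 → after 2×micro: 4; S2 reads c1=1 → after 3×micro: -1 ⇒ (c0=-2, c1=4, c2=-1)
[Jacobi] macro 2: S0 reads c0=-2 → after 1×micro: 2; S1 reads c2=-1 → after 2×micro: -2; S2 reads c1=4 → after 3×micro: 3 ⇒ (c0=2, c1=-2, c2=3)
[Jacobi] macro 3: S0 reads c0=2 → after 1×micro: -2; S1 reads c2=3 → after 2×micro: 0; S2 reads c1=-2 → after 3×micro: 3 ⇒ (c0=-2, c1=0, c2=3)
[Jacobi] macro 4: S0 reads c0=-2 → after 1×micro: 2; S1 reads c2=3 → after 2×micro: 0; S2 reads c1=0 → after 3×micro: 0 ⇒ (c0=2, c1=0, c2=0)
[Jacobi] macro 5: S0 reads c0=2 → after 1×micro: -2; S1 reads c2=0 → after 2×micro: 0; S2 reads c1=0 → after 3×micro: 0 ⇒ (c0=-2, c1=0, c2=0)
[Jacobi] macro 6: S0 reads c0=-2 → after 1×micro: 2; S1 reads c2=0 → after 2×micro: 0; S2 reads c1=0 → after 3×micro: 0 ⇒ (c0=2, c1=0, c2=0)
[Jacobi] macro 7: S0 reads c0=2 → after 1×micro: -2; S1 reads c2=0 → after 2×micro: 0; S2 reads c1=0 → after 3×micro: 0 ⇒ (c0=-2, c1=0, c2=0)
[Jacobi] macro 8: S0 reads c0=-2 → after 1×micro: 2; S1 reads c2=0 → after 2×micro: 0; S2 reads c1=0 → after 3×micro: 0 ⇒ (c0=2, c1=0, c2=0)
[Jacobi] macro 9: S0 reads c0=2 → after 1×micro: -2; S1 reads c2=0 → after 2×micro: 0; S2 reads c1=0 → after 3×micro: 0 ⇒ (c0=-2, c1=0, c2=0)
[Gauss-Seidel] macro 1: S0 reads c0=2 → after 1×micro: -2; S1 reads c2=4 → after 2×micro: 4; S2 reads c1=4 → after 3×micro: 3 ⇒ (c0=-2, c1=4, c2=3)
[Gauss-Seidel] macro 2: S0 reads c0=-2 → after 1×micro: 2; S1 reads c2=3 → after 2×micro: 0; S2 reads c1=0 → after 3×micro: 0 ⇒ (c0=2, c1=0, c2=0)
[Gauss-Seidel] macro 3: S0 reads c0=2 → after 1×micro: -2; S1 reads c2=0 → after 2×micro: 0; S2 reads c1=0 → after 3×micro: 0 ⇒ (c0=-2, c1=0, c2=0)
[Gauss-Seidel] macro 4: S0 reads c0=-2 → after 1×micro: 2; S1 reads c2=0 → after 2×micro: 0; S2 reads c1=0 → after 3×micro: 0 ⇒ (c0=2, c1=0, c2=0)
[Gauss-Seidel] macro 5: S0 reads c0=2 → after 1×micro: -2; S1 reads c2=0 → after 2×micro: 0; S2 reads c1=0 → after 3×micro: 0 ⇒ (c0=-2, c1=0, c2=0)
[Gauss-Seidel] macro 6: S0 reads c0=-2 → after 1×micro: 2; S1 reads c2=0 → after 2×micro: 0; S2 reads c1=0 → after 3×micro: 0 ⇒ (c0=2, c1=0, c2=0)
[Gauss-Seidel] macro 7: S0 reads c0=2 → after 1×micro: -2; S1 reads c2=0 → after 2×micro: 0; S2 reads c1=0 → after 3×micro: 0 ⇒ (c0=-2, c1=0, c2=0)
[Gauss-Seidel] macro 8: S0 reads c0=-2 → after 1×micro: 2; S1 reads c2=0 → after 2×micro: 0; S2 reads c1=0 → after 3×micro: 0 ⇒ (c0=2, c1=0, c2=0)
[Gauss-Seidel] macro 9: S0 reads c0=2 → after 1×micro: -2; S1 reads c2=0 → after 2×micro: 0; S2 reads c1=0 → after 3×micro: 0 ⇒ (c0=-2, c1=0, c2=0)

first divergence at macro-step: 1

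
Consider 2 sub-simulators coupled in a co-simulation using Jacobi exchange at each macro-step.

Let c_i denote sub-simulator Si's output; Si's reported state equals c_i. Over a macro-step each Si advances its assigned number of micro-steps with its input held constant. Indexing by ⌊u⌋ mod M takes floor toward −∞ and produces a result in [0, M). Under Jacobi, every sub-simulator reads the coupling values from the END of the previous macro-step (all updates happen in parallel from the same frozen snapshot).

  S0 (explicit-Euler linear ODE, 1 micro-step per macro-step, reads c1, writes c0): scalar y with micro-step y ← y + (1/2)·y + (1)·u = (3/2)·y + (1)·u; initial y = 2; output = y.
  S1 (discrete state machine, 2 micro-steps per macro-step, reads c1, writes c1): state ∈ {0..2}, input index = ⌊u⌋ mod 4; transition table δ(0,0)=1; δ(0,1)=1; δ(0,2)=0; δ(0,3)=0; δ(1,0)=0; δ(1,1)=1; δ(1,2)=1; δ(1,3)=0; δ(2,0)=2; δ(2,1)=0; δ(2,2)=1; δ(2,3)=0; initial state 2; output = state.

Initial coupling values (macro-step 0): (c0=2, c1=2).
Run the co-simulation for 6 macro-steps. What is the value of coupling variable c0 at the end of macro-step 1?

macro 1: S0 reads c1=2 → after 1×micro: 5; S1 reads c1=2 → after 2×micro: 1 ⇒ (c0=5, c1=1)
macro 2: S0 reads c1=1 → after 1×micro: 17/2; S1 reads c1=1 → after 2×micro: 1 ⇒ (c0=17/2, c1=1)
macro 3: S0 reads c1=1 → after 1×micro: 55/4; S1 reads c1=1 → after 2×micro: 1 ⇒ (c0=55/4, c1=1)
macro 4: S0 reads c1=1 → after 1×micro: 173/8; S1 reads c1=1 → after 2×micro: 1 ⇒ (c0=173/8, c1=1)
macro 5: S0 reads c1=1 → after 1×micro: 535/16; S1 reads c1=1 → after 2×micro: 1 ⇒ (c0=535/16, c1=1)
macro 6: S0 reads c1=1 → after 1×micro: 1637/32; S1 reads c1=1 → after 2×micro: 1 ⇒ (c0=1637/32, c1=1)

c0 at macro-step 1 = 5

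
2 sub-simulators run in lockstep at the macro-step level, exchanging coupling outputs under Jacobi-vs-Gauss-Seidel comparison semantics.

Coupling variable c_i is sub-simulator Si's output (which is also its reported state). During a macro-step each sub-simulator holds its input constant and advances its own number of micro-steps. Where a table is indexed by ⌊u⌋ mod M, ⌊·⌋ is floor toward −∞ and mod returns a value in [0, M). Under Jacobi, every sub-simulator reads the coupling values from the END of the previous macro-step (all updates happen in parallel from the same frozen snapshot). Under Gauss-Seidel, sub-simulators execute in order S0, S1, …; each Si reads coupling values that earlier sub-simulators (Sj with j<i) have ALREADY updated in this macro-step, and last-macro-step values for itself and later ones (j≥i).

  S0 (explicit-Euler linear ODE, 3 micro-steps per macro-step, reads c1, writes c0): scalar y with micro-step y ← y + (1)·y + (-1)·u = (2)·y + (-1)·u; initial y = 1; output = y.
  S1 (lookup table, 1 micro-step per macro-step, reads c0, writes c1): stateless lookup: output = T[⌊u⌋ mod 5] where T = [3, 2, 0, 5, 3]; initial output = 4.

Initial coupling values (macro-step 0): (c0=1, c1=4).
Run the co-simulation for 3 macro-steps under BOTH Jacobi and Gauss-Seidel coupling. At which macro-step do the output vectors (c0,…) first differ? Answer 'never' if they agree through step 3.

[Jacobi] macro 1: S0 reads c1=4 → after 3×micro: -20; S1 reads c0=1 → after 1×micro: 2 ⇒ (c0=-20, c1=2)
[Jacobi] macro 2: S0 reads c1=2 → after 3×micro: -174; S1 reads c0=-20 → after 1×micro: 3 ⇒ (c0=-174, c1=3)
[Jacobi] macro 3: S0 reads c1=3 → after 3×micro: -1413; S1 reads c0=-174 → after 1×micro: 2 ⇒ (c0=-1413, c1=2)
[Gauss-Seidel] macro 1: S0 reads c1=4 → after 3×micro: -20; S1 reads c0=-20 → after 1×micro: 3 ⇒ (c0=-20, c1=3)
[Gauss-Seidel] macro 2: S0 reads c1=3 → after 3×micro: -181; S1 reads c0=-181 → after 1×micro: 3 ⇒ (c0=-181, c1=3)
[Gauss-Seidel] macro 3: S0 reads c1=3 → after 3×micro: -1469; S1 reads c0=-1469 → after 1×micro: 2 ⇒ (c0=-1469, c1=2)

first divergence at macro-step: 1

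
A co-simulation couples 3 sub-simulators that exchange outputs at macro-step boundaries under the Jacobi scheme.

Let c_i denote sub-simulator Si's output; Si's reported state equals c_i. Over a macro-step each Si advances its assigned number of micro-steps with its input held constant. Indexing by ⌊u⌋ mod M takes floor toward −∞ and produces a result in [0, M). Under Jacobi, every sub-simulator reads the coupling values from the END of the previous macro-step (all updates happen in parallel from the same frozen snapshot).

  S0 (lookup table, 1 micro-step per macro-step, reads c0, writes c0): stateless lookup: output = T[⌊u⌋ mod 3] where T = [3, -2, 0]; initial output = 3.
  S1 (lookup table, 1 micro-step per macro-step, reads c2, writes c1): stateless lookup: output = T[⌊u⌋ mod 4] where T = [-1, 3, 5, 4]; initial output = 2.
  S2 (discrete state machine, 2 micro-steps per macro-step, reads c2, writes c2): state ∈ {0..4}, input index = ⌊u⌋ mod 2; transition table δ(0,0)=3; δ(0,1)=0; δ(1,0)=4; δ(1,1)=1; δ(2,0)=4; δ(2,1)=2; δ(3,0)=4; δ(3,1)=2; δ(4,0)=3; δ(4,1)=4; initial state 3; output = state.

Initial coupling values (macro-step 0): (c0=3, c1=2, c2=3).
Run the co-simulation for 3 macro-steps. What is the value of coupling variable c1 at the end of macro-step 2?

c1 at macro-step 2 = 5

macro 1: S0 reads c0=3 → after 1×micro: 3; S1 reads c2=3 → after 1×micro: 4; S2 reads c2=3 → after 2×micro: 2 ⇒ (c0=3, c1=4, c2=2)
macro 2: S0 reads c0=3 → after 1×micro: 3; S1 reads c2=2 → after 1×micro: 5; S2 reads c2=2 → after 2×micro: 3 ⇒ (c0=3, c1=5, c2=3)
macro 3: S0 reads c0=3 → after 1×micro: 3; S1 reads c2=3 → after 1×micro: 4; S2 reads c2=3 → after 2×micro: 2 ⇒ (c0=3, c1=4, c2=2)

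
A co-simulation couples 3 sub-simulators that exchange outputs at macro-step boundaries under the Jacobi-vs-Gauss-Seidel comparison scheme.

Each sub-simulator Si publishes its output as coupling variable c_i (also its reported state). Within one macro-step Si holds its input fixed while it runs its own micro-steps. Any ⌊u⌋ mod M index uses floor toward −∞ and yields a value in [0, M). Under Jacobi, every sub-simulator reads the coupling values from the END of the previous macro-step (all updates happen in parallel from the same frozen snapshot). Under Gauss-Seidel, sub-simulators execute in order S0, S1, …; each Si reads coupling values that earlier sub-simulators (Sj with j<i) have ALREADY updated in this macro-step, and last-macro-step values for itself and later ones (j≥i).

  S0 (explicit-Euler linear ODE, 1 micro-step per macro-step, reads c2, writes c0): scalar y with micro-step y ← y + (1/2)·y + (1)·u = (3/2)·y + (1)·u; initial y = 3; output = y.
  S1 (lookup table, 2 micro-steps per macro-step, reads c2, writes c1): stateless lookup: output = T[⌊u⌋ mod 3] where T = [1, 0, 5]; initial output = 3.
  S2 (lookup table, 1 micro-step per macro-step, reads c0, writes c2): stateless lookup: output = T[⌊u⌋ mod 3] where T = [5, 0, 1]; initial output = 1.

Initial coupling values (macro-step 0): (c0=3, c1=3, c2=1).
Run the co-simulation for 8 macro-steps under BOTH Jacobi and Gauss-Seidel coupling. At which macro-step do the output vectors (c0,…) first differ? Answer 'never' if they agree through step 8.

first divergence at macro-step: 1

[Jacobi] macro 1: S0 reads c2=1 → after 1×micro: 11/2; S1 reads c2=1 → after 2×micro: 0; S2 reads c0=3 → after 1×micro: 5 ⇒ (c0=11/2, c1=0, c2=5)
[Jacobi] macro 2: S0 reads c2=5 → after 1×micro: 53/4; S1 reads c2=5 → after 2×micro: 5; S2 reads c0=11/2 → after 1×micro: 1 ⇒ (c0=53/4, c1=5, c2=1)
[Jacobi] macro 3: S0 reads c2=1 → after 1×micro: 167/8; S1 reads c2=1 → after 2×micro: 0; S2 reads c0=53/4 → after 1×micro: 0 ⇒ (c0=167/8, c1=0, c2=0)
[Jacobi] macro 4: S0 reads c2=0 → after 1×micro: 501/16; S1 reads c2=0 → after 2×micro: 1; S2 reads c0=167/8 → after 1×micro: 1 ⇒ (c0=501/16, c1=1, c2=1)
[Jacobi] macro 5: S0 reads c2=1 → after 1×micro: 1535/32; S1 reads c2=1 → after 2×micro: 0; S2 reads c0=501/16 → after 1×micro: 0 ⇒ (c0=1535/32, c1=0, c2=0)
[Jacobi] macro 6: S0 reads c2=0 → after 1×micro: 4605/64; S1 reads c2=0 → after 2×micro: 1; S2 reads c0=1535/32 → after 1×micro: 1 ⇒ (c0=4605/64, c1=1, c2=1)
[Jacobi] macro 7: S0 reads c2=1 → after 1×micro: 13943/128; S1 reads c2=1 → after 2×micro: 0; S2 reads c0=4605/64 → after 1×micro: 1 ⇒ (c0=13943/128, c1=0, c2=1)
[Jacobi] macro 8: S0 reads c2=1 → after 1×micro: 42085/256; S1 reads c2=1 → after 2×micro: 0; S2 reads c0=13943/128 → after 1×micro: 5 ⇒ (c0=42085/256, c1=0, c2=5)
[Gauss-Seidel] macro 1: S0 reads c2=1 → after 1×micro: 11/2; S1 reads c2=1 → after 2×micro: 0; S2 reads c0=11/2 → after 1×micro: 1 ⇒ (c0=11/2, c1=0, c2=1)
[Gauss-Seidel] macro 2: S0 reads c2=1 → after 1×micro: 37/4; S1 reads c2=1 → after 2×micro: 0; S2 reads c0=37/4 → after 1×micro: 5 ⇒ (c0=37/4, c1=0, c2=5)
[Gauss-Seidel] macro 3: S0 reads c2=5 → after 1×micro: 151/8; S1 reads c2=5 → after 2×micro: 5; S2 reads c0=151/8 → after 1×micro: 5 ⇒ (c0=151/8, c1=5, c2=5)
[Gauss-Seidel] macro 4: S0 reads c2=5 → after 1×micro: 533/16; S1 reads c2=5 → after 2×micro: 5; S2 reads c0=533/16 → after 1×micro: 5 ⇒ (c0=533/16, c1=5, c2=5)
[Gauss-Seidel] macro 5: S0 reads c2=5 → after 1×micro: 1759/32; S1 reads c2=5 → after 2×micro: 5; S2 reads c0=1759/32 → after 1×micro: 5 ⇒ (c0=1759/32, c1=5, c2=5)
[Gauss-Seidel] macro 6: S0 reads c2=5 → after 1×micro: 5597/64; S1 reads c2=5 → after 2×micro: 5; S2 reads c0=5597/64 → after 1×micro: 5 ⇒ (c0=5597/64, c1=5, c2=5)
[Gauss-Seidel] macro 7: S0 reads c2=5 → after 1×micro: 17431/128; S1 reads c2=5 → after 2×micro: 5; S2 reads c0=17431/128 → after 1×micro: 0 ⇒ (c0=17431/128, c1=5, c2=0)
[Gauss-Seidel] macro 8: S0 reads c2=0 → after 1×micro: 52293/256; S1 reads c2=0 → after 2×micro: 1; S2 reads c0=52293/256 → after 1×micro: 5 ⇒ (c0=52293/256, c1=1, c2=5)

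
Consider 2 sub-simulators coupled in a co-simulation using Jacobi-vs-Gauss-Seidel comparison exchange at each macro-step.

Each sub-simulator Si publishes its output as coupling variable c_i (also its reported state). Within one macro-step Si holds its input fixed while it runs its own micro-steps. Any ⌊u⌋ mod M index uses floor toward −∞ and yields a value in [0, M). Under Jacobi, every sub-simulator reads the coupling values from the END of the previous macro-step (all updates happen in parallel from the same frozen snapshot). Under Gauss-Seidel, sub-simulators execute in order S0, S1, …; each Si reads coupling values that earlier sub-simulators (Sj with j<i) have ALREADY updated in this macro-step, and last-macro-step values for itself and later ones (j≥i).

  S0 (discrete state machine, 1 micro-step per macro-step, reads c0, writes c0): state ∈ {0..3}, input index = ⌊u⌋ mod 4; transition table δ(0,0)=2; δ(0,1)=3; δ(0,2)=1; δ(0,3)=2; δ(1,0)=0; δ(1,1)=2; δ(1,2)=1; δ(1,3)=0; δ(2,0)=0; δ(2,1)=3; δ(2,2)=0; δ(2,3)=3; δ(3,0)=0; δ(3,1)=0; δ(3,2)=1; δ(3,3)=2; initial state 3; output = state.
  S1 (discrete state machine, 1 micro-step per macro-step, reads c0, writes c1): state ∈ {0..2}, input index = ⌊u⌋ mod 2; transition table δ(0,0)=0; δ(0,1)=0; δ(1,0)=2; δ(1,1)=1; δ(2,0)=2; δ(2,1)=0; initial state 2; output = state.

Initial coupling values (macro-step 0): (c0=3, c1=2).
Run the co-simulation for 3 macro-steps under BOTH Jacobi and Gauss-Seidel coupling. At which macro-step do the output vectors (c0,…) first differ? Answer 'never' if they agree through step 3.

first divergence at macro-step: 1

[Jacobi] macro 1: S0 reads c0=3 → after 1×micro: 2; S1 reads c0=3 → after 1×micro: 0 ⇒ (c0=2, c1=0)
[Jacobi] macro 2: S0 reads c0=2 → after 1×micro: 0; S1 reads c0=2 → after 1×micro: 0 ⇒ (c0=0, c1=0)
[Jacobi] macro 3: S0 reads c0=0 → after 1×micro: 2; S1 reads c0=0 → after 1×micro: 0 ⇒ (c0=2, c1=0)
[Gauss-Seidel] macro 1: S0 reads c0=3 → after 1×micro: 2; S1 reads c0=2 → after 1×micro: 2 ⇒ (c0=2, c1=2)
[Gauss-Seidel] macro 2: S0 reads c0=2 → after 1×micro: 0; S1 reads c0=0 → after 1×micro: 2 ⇒ (c0=0, c1=2)
[Gauss-Seidel] macro 3: S0 reads c0=0 → after 1×micro: 2; S1 reads c0=2 → after 1×micro: 2 ⇒ (c0=2, c1=2)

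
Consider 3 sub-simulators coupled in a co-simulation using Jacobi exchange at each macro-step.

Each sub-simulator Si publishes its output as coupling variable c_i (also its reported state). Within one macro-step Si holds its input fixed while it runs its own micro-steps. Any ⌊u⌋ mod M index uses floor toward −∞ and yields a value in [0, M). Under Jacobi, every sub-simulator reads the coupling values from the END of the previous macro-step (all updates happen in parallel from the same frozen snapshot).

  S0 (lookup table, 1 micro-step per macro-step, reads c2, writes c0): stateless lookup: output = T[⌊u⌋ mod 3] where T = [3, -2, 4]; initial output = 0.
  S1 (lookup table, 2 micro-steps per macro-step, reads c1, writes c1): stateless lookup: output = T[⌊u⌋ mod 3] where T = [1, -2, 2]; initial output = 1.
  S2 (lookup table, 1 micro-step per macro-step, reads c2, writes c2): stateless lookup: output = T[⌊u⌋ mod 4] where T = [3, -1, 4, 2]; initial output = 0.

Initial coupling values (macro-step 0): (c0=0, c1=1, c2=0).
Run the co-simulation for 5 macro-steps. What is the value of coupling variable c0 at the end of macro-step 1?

macro 1: S0 reads c2=0 → after 1×micro: 3; S1 reads c1=1 → after 2×micro: -2; S2 reads c2=0 → after 1×micro: 3 ⇒ (c0=3, c1=-2, c2=3)
macro 2: S0 reads c2=3 → after 1×micro: 3; S1 reads c1=-2 → after 2×micro: -2; S2 reads c2=3 → after 1×micro: 2 ⇒ (c0=3, c1=-2, c2=2)
macro 3: S0 reads c2=2 → after 1×micro: 4; S1 reads c1=-2 → after 2×micro: -2; S2 reads c2=2 → after 1×micro: 4 ⇒ (c0=4, c1=-2, c2=4)
macro 4: S0 reads c2=4 → after 1×micro: -2; S1 reads c1=-2 → after 2×micro: -2; S2 reads c2=4 → after 1×micro: 3 ⇒ (c0=-2, c1=-2, c2=3)
macro 5: S0 reads c2=3 → after 1×micro: 3; S1 reads c1=-2 → after 2×micro: -2; S2 reads c2=3 → after 1×micro: 2 ⇒ (c0=3, c1=-2, c2=2)

c0 at macro-step 1 = 3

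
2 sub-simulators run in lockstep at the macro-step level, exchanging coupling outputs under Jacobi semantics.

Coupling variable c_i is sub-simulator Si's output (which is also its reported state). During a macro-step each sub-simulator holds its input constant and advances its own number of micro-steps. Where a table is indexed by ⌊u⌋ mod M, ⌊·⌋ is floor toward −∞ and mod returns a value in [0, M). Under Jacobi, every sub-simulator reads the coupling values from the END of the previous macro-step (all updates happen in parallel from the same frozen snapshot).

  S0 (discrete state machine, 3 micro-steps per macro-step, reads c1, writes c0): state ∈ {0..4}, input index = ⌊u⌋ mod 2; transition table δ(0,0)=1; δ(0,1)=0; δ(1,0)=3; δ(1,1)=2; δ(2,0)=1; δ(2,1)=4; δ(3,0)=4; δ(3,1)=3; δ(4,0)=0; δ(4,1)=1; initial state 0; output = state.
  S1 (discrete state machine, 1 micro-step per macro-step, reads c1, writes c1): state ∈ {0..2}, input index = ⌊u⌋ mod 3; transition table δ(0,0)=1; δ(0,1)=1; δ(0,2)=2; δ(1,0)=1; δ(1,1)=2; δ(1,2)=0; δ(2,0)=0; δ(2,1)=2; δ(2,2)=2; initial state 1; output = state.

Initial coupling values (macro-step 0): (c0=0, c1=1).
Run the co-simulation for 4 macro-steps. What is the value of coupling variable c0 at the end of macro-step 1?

c0 at macro-step 1 = 0

macro 1: S0 reads c1=1 → after 3×micro: 0; S1 reads c1=1 → after 1×micro: 2 ⇒ (c0=0, c1=2)
macro 2: S0 reads c1=2 → after 3×micro: 4; S1 reads c1=2 → after 1×micro: 2 ⇒ (c0=4, c1=2)
macro 3: S0 reads c1=2 → after 3×micro: 3; S1 reads c1=2 → after 1×micro: 2 ⇒ (c0=3, c1=2)
macro 4: S0 reads c1=2 → after 3×micro: 1; S1 reads c1=2 → after 1×micro: 2 ⇒ (c0=1, c1=2)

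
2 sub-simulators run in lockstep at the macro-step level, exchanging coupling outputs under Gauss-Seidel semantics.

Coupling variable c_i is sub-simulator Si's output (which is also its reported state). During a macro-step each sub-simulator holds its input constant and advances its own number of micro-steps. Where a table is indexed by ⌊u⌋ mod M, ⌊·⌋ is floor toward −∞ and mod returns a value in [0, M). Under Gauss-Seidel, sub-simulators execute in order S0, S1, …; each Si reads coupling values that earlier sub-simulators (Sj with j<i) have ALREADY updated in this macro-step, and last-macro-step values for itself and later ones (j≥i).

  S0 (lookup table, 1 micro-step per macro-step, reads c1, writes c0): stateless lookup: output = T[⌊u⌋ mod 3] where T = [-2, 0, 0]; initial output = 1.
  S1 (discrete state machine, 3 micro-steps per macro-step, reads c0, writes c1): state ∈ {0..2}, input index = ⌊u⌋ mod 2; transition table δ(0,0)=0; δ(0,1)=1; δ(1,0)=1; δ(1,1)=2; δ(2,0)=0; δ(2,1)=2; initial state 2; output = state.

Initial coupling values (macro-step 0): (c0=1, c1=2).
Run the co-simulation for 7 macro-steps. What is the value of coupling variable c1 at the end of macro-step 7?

macro 1: S0 reads c1=2 → after 1×micro: 0; S1 reads c0=0 → after 3×micro: 0 ⇒ (c0=0, c1=0)
macro 2: S0 reads c1=0 → after 1×micro: -2; S1 reads c0=-2 → after 3×micro: 0 ⇒ (c0=-2, c1=0)
macro 3: S0 reads c1=0 → after 1×micro: -2; S1 reads c0=-2 → after 3×micro: 0 ⇒ (c0=-2, c1=0)
macro 4: S0 reads c1=0 → after 1×micro: -2; S1 reads c0=-2 → after 3×micro: 0 ⇒ (c0=-2, c1=0)
macro 5: S0 reads c1=0 → after 1×micro: -2; S1 reads c0=-2 → after 3×micro: 0 ⇒ (c0=-2, c1=0)
macro 6: S0 reads c1=0 → after 1×micro: -2; S1 reads c0=-2 → after 3×micro: 0 ⇒ (c0=-2, c1=0)
macro 7: S0 reads c1=0 → after 1×micro: -2; S1 reads c0=-2 → after 3×micro: 0 ⇒ (c0=-2, c1=0)

c1 at macro-step 7 = 0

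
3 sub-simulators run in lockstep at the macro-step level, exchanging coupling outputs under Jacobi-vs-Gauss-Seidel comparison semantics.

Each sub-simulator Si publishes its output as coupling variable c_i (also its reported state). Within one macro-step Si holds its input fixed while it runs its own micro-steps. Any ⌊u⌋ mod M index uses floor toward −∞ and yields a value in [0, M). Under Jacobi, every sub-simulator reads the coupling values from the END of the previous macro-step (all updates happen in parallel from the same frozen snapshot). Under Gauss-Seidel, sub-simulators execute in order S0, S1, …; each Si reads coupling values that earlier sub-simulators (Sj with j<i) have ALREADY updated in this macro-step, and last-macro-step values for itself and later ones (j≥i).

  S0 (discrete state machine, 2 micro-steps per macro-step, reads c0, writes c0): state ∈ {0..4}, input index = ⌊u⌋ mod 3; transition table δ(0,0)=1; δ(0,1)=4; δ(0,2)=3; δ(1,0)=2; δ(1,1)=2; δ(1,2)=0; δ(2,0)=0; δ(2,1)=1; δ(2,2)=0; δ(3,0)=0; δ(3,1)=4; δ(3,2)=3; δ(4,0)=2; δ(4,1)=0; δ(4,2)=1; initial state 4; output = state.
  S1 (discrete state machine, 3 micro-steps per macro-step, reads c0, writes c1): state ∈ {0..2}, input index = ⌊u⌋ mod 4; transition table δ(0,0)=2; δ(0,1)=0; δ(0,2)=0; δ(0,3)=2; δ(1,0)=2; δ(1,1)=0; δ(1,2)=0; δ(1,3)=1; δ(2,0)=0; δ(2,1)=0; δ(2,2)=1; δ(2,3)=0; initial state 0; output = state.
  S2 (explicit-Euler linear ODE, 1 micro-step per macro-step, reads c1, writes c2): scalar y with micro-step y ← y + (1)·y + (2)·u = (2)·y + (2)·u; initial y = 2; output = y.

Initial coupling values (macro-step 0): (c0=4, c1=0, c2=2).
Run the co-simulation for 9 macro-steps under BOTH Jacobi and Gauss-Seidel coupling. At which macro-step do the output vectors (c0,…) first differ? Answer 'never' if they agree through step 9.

first divergence at macro-step: 1

[Jacobi] macro 1: S0 reads c0=4 → after 2×micro: 4; S1 reads c0=4 → after 3×micro: 2; S2 reads c1=0 → after 1×micro: 4 ⇒ (c0=4, c1=2, c2=4)
[Jacobi] macro 2: S0 reads c0=4 → after 2×micro: 4; S1 reads c0=4 → after 3×micro: 0; S2 reads c1=2 → after 1×micro: 12 ⇒ (c0=4, c1=0, c2=12)
[Jacobi] macro 3: S0 reads c0=4 → after 2×micro: 4; S1 reads c0=4 → after 3×micro: 2; S2 reads c1=0 → after 1×micro: 24 ⇒ (c0=4, c1=2, c2=24)
[Jacobi] macro 4: S0 reads c0=4 → after 2×micro: 4; S1 reads c0=4 → after 3×micro: 0; S2 reads c1=2 → after 1×micro: 52 ⇒ (c0=4, c1=0, c2=52)
[Jacobi] macro 5: S0 reads c0=4 → after 2×micro: 4; S1 reads c0=4 → after 3×micro: 2; S2 reads c1=0 → after 1×micro: 104 ⇒ (c0=4, c1=2, c2=104)
[Jacobi] macro 6: S0 reads c0=4 → after 2×micro: 4; S1 reads c0=4 → after 3×micro: 0; S2 reads c1=2 → after 1×micro: 212 ⇒ (c0=4, c1=0, c2=212)
[Jacobi] macro 7: S0 reads c0=4 → after 2×micro: 4; S1 reads c0=4 → after 3×micro: 2; S2 reads c1=0 → after 1×micro: 424 ⇒ (c0=4, c1=2, c2=424)
[Jacobi] macro 8: S0 reads c0=4 → after 2×micro: 4; S1 reads c0=4 → after 3×micro: 0; S2 reads c1=2 → after 1×micro: 852 ⇒ (c0=4, c1=0, c2=852)
[Jacobi] macro 9: S0 reads c0=4 → after 2×micro: 4; S1 reads c0=4 → after 3×micro: 2; S2 reads c1=0 → after 1×micro: 1704 ⇒ (c0=4, c1=2, c2=1704)
[Gauss-Seidel] macro 1: S0 reads c0=4 → after 2×micro: 4; S1 reads c0=4 → after 3×micro: 2; S2 reads c1=2 → after 1×micro: 8 ⇒ (c0=4, c1=2, c2=8)
[Gauss-Seidel] macro 2: S0 reads c0=4 → after 2×micro: 4; S1 reads c0=4 → after 3×micro: 0; S2 reads c1=0 → after 1×micro: 16 ⇒ (c0=4, c1=0, c2=16)
[Gauss-Seidel] macro 3: S0 reads c0=4 → after 2×micro: 4; S1 reads c0=4 → after 3×micro: 2; S2 reads c1=2 → after 1×micro: 36 ⇒ (c0=4, c1=2, c2=36)
[Gauss-Seidel] macro 4: S0 reads c0=4 → after 2×micro: 4; S1 reads c0=4 → after 3×micro: 0; S2 reads c1=0 → after 1×micro: 72 ⇒ (c0=4, c1=0, c2=72)
[Gauss-Seidel] macro 5: S0 reads c0=4 → after 2×micro: 4; S1 reads c0=4 → after 3×micro: 2; S2 reads c1=2 → after 1×micro: 148 ⇒ (c0=4, c1=2, c2=148)
[Gauss-Seidel] macro 6: S0 reads c0=4 → after 2×micro: 4; S1 reads c0=4 → after 3×micro: 0; S2 reads c1=0 → after 1×micro: 296 ⇒ (c0=4, c1=0, c2=296)
[Gauss-Seidel] macro 7: S0 reads c0=4 → after 2×micro: 4; S1 reads c0=4 → after 3×micro: 2; S2 reads c1=2 → after 1×micro: 596 ⇒ (c0=4, c1=2, c2=596)
[Gauss-Seidel] macro 8: S0 reads c0=4 → after 2×micro: 4; S1 reads c0=4 → after 3×micro: 0; S2 reads c1=0 → after 1×micro: 1192 ⇒ (c0=4, c1=0, c2=1192)
[Gauss-Seidel] macro 9: S0 reads c0=4 → after 2×micro: 4; S1 reads c0=4 → after 3×micro: 2; S2 reads c1=2 → after 1×micro: 2388 ⇒ (c0=4, c1=2, c2=2388)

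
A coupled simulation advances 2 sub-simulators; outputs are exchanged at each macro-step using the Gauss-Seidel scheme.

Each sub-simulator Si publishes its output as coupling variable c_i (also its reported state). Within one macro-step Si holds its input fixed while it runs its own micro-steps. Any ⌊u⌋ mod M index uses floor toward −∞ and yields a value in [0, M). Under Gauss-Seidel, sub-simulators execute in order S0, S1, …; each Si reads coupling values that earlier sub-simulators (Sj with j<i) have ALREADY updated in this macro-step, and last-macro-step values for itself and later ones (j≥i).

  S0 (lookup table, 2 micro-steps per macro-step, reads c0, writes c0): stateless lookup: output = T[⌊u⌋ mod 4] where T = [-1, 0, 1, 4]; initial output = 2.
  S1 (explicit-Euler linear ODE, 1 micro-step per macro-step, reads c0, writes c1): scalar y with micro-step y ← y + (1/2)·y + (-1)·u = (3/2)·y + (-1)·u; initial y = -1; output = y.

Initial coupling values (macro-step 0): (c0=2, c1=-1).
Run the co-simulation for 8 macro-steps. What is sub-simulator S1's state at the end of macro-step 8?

macro 1: S0 reads c0=2 → after 2×micro: 1; S1 reads c0=1 → after 1×micro: -5/2 ⇒ (c0=1, c1=-5/2)
macro 2: S0 reads c0=1 → after 2×micro: 0; S1 reads c0=0 → after 1×micro: -15/4 ⇒ (c0=0, c1=-15/4)
macro 3: S0 reads c0=0 → after 2×micro: -1; S1 reads c0=-1 → after 1×micro: -37/8 ⇒ (c0=-1, c1=-37/8)
macro 4: S0 reads c0=-1 → after 2×micro: 4; S1 reads c0=4 → after 1×micro: -175/16 ⇒ (c0=4, c1=-175/16)
macro 5: S0 reads c0=4 → after 2×micro: -1; S1 reads c0=-1 → after 1×micro: -493/32 ⇒ (c0=-1, c1=-493/32)
macro 6: S0 reads c0=-1 → after 2×micro: 4; S1 reads c0=4 → after 1×micro: -1735/64 ⇒ (c0=4, c1=-1735/64)
macro 7: S0 reads c0=4 → after 2×micro: -1; S1 reads c0=-1 → after 1×micro: -5077/128 ⇒ (c0=-1, c1=-5077/128)
macro 8: S0 reads c0=-1 → after 2×micro: 4; S1 reads c0=4 → after 1×micro: -16255/256 ⇒ (c0=4, c1=-16255/256)

S1 state at macro-step 8 = -16255/256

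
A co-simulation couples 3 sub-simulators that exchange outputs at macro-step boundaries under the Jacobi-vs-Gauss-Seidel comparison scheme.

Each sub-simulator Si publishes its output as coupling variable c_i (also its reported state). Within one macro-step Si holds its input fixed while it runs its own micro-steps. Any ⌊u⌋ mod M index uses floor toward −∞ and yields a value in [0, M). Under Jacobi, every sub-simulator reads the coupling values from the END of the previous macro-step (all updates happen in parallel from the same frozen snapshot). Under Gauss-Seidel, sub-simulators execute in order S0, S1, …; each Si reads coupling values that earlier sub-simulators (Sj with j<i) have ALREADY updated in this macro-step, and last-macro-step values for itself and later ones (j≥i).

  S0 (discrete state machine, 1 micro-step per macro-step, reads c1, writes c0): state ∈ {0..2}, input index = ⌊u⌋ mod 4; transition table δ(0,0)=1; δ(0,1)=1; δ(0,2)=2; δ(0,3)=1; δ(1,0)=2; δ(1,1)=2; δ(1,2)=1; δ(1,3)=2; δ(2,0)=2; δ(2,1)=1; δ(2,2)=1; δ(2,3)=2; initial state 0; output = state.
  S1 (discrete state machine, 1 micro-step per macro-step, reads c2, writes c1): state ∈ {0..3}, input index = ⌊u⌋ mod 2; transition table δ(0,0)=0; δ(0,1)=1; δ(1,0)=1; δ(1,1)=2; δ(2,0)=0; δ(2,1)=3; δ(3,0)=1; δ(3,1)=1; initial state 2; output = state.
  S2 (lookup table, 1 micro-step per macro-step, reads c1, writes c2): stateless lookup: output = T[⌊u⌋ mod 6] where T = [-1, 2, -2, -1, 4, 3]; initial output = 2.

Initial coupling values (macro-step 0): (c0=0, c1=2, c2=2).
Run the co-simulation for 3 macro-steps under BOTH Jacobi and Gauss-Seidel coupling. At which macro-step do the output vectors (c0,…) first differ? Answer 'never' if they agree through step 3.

first divergence at macro-step: 1

[Jacobi] macro 1: S0 reads c1=2 → after 1×micro: 2; S1 reads c2=2 → after 1×micro: 0; S2 reads c1=2 → after 1×micro: -2 ⇒ (c0=2, c1=0, c2=-2)
[Jacobi] macro 2: S0 reads c1=0 → after 1×micro: 2; S1 reads c2=-2 → after 1×micro: 0; S2 reads c1=0 → after 1×micro: -1 ⇒ (c0=2, c1=0, c2=-1)
[Jacobi] macro 3: S0 reads c1=0 → after 1×micro: 2; S1 reads c2=-1 → after 1×micro: 1; S2 reads c1=0 → after 1×micro: -1 ⇒ (c0=2, c1=1, c2=-1)
[Gauss-Seidel] macro 1: S0 reads c1=2 → after 1×micro: 2; S1 reads c2=2 → after 1×micro: 0; S2 reads c1=0 → after 1×micro: -1 ⇒ (c0=2, c1=0, c2=-1)
[Gauss-Seidel] macro 2: S0 reads c1=0 → after 1×micro: 2; S1 reads c2=-1 → after 1×micro: 1; S2 reads c1=1 → after 1×micro: 2 ⇒ (c0=2, c1=1, c2=2)
[Gauss-Seidel] macro 3: S0 reads c1=1 → after 1×micro: 1; S1 reads c2=2 → after 1×micro: 1; S2 reads c1=1 → after 1×micro: 2 ⇒ (c0=1, c1=1, c2=2)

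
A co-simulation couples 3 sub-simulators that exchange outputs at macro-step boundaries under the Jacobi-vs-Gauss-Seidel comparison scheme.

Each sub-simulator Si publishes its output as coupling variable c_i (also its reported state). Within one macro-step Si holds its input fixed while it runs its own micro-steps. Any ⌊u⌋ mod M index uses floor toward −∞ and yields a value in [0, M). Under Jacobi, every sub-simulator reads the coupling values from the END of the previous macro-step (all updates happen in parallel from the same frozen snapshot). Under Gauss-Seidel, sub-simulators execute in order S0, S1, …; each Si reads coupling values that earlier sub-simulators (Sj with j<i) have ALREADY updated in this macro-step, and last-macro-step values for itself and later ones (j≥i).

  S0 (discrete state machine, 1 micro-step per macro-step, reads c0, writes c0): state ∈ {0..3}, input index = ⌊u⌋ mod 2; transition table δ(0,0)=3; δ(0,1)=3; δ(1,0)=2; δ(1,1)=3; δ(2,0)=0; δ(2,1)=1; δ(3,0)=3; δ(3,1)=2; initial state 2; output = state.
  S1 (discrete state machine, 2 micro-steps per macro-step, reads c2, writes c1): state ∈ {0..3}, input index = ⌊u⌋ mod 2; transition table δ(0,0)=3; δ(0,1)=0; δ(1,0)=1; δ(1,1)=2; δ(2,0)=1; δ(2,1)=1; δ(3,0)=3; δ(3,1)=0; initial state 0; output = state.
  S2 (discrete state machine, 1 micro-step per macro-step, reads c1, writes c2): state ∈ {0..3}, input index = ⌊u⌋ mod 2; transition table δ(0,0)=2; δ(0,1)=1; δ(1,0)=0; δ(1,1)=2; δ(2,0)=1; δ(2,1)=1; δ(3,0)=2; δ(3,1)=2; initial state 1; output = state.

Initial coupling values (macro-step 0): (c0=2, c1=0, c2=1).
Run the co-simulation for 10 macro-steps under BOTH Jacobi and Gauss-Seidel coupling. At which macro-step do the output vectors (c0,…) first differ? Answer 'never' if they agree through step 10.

first divergence at macro-step: 2

[Jacobi] macro 1: S0 reads c0=2 → after 1×micro: 0; S1 reads c2=1 → after 2×micro: 0; S2 reads c1=0 → after 1×micro: 0 ⇒ (c0=0, c1=0, c2=0)
[Jacobi] macro 2: S0 reads c0=0 → after 1×micro: 3; S1 reads c2=0 → after 2×micro: 3; S2 reads c1=0 → after 1×micro: 2 ⇒ (c0=3, c1=3, c2=2)
[Jacobi] macro 3: S0 reads c0=3 → after 1×micro: 2; S1 reads c2=2 → after 2×micro: 3; S2 reads c1=3 → after 1×micro: 1 ⇒ (c0=2, c1=3, c2=1)
[Jacobi] macro 4: S0 reads c0=2 → after 1×micro: 0; S1 reads c2=1 → after 2×micro: 0; S2 reads c1=3 → after 1×micro: 2 ⇒ (c0=0, c1=0, c2=2)
[Jacobi] macro 5: S0 reads c0=0 → after 1×micro: 3; S1 reads c2=2 → after 2×micro: 3; S2 reads c1=0 → after 1×micro: 1 ⇒ (c0=3, c1=3, c2=1)
[Jacobi] macro 6: S0 reads c0=3 → after 1×micro: 2; S1 reads c2=1 → after 2×micro: 0; S2 reads c1=3 → after 1×micro: 2 ⇒ (c0=2, c1=0, c2=2)
[Jacobi] macro 7: S0 reads c0=2 → after 1×micro: 0; S1 reads c2=2 → after 2×micro: 3; S2 reads c1=0 → after 1×micro: 1 ⇒ (c0=0, c1=3, c2=1)
[Jacobi] macro 8: S0 reads c0=0 → after 1×micro: 3; S1 reads c2=1 → after 2×micro: 0; S2 reads c1=3 → after 1×micro: 2 ⇒ (c0=3, c1=0, c2=2)
[Jacobi] macro 9: S0 reads c0=3 → after 1×micro: 2; S1 reads c2=2 → after 2×micro: 3; S2 reads c1=0 → after 1×micro: 1 ⇒ (c0=2, c1=3, c2=1)
[Jacobi] macro 10: S0 reads c0=2 → after 1×micro: 0; S1 reads c2=1 → after 2×micro: 0; S2 reads c1=3 → after 1×micro: 2 ⇒ (c0=0, c1=0, c2=2)
[Gauss-Seidel] macro 1: S0 reads c0=2 → after 1×micro: 0; S1 reads c2=1 → after 2×micro: 0; S2 reads c1=0 → after 1×micro: 0 ⇒ (c0=0, c1=0, c2=0)
[Gauss-Seidel] macro 2: S0 reads c0=0 → after 1×micro: 3; S1 reads c2=0 → after 2×micro: 3; S2 reads c1=3 → after 1×micro: 1 ⇒ (c0=3, c1=3, c2=1)
[Gauss-Seidel] macro 3: S0 reads c0=3 → after 1×micro: 2; S1 reads c2=1 → after 2×micro: 0; S2 reads c1=0 → after 1×micro: 0 ⇒ (c0=2, c1=0, c2=0)
[Gauss-Seidel] macro 4: S0 reads c0=2 → after 1×micro: 0; S1 reads c2=0 → after 2×micro: 3; S2 reads c1=3 → after 1×micro: 1 ⇒ (c0=0, c1=3, c2=1)
[Gauss-Seidel] macro 5: S0 reads c0=0 → after 1×micro: 3; S1 reads c2=1 → after 2×micro: 0; S2 reads c1=0 → after 1×micro: 0 ⇒ (c0=3, c1=0, c2=0)
[Gauss-Seidel] macro 6: S0 reads c0=3 → after 1×micro: 2; S1 reads c2=0 → after 2×micro: 3; S2 reads c1=3 → after 1×micro: 1 ⇒ (c0=2, c1=3, c2=1)
[Gauss-Seidel] macro 7: S0 reads c0=2 → after 1×micro: 0; S1 reads c2=1 → after 2×micro: 0; S2 reads c1=0 → after 1×micro: 0 ⇒ (c0=0, c1=0, c2=0)
[Gauss-Seidel] macro 8: S0 reads c0=0 → after 1×micro: 3; S1 reads c2=0 → after 2×micro: 3; S2 reads c1=3 → after 1×micro: 1 ⇒ (c0=3, c1=3, c2=1)
[Gauss-Seidel] macro 9: S0 reads c0=3 → after 1×micro: 2; S1 reads c2=1 → after 2×micro: 0; S2 reads c1=0 → after 1×micro: 0 ⇒ (c0=2, c1=0, c2=0)
[Gauss-Seidel] macro 10: S0 reads c0=2 → after 1×micro: 0; S1 reads c2=0 → after 2×micro: 3; S2 reads c1=3 → after 1×micro: 1 ⇒ (c0=0, c1=3, c2=1)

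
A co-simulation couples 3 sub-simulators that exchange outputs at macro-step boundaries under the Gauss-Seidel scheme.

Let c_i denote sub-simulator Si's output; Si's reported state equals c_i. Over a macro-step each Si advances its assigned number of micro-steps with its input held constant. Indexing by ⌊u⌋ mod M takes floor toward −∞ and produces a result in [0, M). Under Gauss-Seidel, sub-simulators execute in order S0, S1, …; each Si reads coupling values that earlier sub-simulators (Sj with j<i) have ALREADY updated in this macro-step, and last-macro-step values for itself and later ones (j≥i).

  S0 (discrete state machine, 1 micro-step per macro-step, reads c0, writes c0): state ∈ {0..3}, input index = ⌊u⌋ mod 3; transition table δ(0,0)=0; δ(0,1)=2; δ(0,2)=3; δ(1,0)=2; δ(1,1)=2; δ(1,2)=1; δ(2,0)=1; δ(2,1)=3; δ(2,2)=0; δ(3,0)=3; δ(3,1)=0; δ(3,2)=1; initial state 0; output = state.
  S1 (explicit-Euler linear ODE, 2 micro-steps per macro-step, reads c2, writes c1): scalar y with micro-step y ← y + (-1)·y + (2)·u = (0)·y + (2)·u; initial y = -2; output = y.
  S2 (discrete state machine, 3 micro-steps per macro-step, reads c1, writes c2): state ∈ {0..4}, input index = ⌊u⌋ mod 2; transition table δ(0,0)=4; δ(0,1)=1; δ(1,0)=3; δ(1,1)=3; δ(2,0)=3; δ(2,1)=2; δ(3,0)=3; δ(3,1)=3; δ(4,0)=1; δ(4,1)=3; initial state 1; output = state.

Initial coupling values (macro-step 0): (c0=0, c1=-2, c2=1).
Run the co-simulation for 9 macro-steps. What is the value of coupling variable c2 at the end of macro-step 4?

c2 at macro-step 4 = 3

macro 1: S0 reads c0=0 → after 1×micro: 0; S1 reads c2=1 → after 2×micro: 2; S2 reads c1=2 → after 3×micro: 3 ⇒ (c0=0, c1=2, c2=3)
macro 2: S0 reads c0=0 → after 1×micro: 0; S1 reads c2=3 → after 2×micro: 6; S2 reads c1=6 → after 3×micro: 3 ⇒ (c0=0, c1=6, c2=3)
macro 3: S0 reads c0=0 → after 1×micro: 0; S1 reads c2=3 → after 2×micro: 6; S2 reads c1=6 → after 3×micro: 3 ⇒ (c0=0, c1=6, c2=3)
macro 4: S0 reads c0=0 → after 1×micro: 0; S1 reads c2=3 → after 2×micro: 6; S2 reads c1=6 → after 3×micro: 3 ⇒ (c0=0, c1=6, c2=3)
macro 5: S0 reads c0=0 → after 1×micro: 0; S1 reads c2=3 → after 2×micro: 6; S2 reads c1=6 → after 3×micro: 3 ⇒ (c0=0, c1=6, c2=3)
macro 6: S0 reads c0=0 → after 1×micro: 0; S1 reads c2=3 → after 2×micro: 6; S2 reads c1=6 → after 3×micro: 3 ⇒ (c0=0, c1=6, c2=3)
macro 7: S0 reads c0=0 → after 1×micro: 0; S1 reads c2=3 → after 2×micro: 6; S2 reads c1=6 → after 3×micro: 3 ⇒ (c0=0, c1=6, c2=3)
macro 8: S0 reads c0=0 → after 1×micro: 0; S1 reads c2=3 → after 2×micro: 6; S2 reads c1=6 → after 3×micro: 3 ⇒ (c0=0, c1=6, c2=3)
macro 9: S0 reads c0=0 → after 1×micro: 0; S1 reads c2=3 → after 2×micro: 6; S2 reads c1=6 → after 3×micro: 3 ⇒ (c0=0, c1=6, c2=3)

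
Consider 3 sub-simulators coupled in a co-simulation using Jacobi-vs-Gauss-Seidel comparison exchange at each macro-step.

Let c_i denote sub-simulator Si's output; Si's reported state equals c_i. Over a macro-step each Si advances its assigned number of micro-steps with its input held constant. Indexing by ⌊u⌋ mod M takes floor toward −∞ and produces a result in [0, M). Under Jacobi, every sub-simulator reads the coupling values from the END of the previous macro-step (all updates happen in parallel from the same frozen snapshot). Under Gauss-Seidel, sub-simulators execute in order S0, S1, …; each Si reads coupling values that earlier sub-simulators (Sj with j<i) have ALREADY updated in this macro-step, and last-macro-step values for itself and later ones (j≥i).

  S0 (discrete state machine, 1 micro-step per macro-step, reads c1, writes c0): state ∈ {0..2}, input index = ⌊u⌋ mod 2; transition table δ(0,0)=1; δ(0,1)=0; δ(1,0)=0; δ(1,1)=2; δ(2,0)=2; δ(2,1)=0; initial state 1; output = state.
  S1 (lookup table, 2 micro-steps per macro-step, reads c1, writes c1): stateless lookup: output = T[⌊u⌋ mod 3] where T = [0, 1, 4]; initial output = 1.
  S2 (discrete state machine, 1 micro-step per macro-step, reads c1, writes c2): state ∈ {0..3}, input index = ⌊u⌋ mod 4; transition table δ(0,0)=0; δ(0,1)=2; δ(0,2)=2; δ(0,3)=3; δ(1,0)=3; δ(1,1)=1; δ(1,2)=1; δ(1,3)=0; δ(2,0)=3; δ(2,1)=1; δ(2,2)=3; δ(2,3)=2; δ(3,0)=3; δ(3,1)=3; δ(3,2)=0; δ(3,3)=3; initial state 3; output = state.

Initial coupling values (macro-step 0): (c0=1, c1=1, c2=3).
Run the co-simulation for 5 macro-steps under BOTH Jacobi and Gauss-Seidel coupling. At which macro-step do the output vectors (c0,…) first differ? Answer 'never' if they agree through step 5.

[Jacobi] macro 1: S0 reads c1=1 → after 1×micro: 2; S1 reads c1=1 → after 2×micro: 1; S2 reads c1=1 → after 1×micro: 3 ⇒ (c0=2, c1=1, c2=3)
[Jacobi] macro 2: S0 reads c1=1 → after 1×micro: 0; S1 reads c1=1 → after 2×micro: 1; S2 reads c1=1 → after 1×micro: 3 ⇒ (c0=0, c1=1, c2=3)
[Jacobi] macro 3: S0 reads c1=1 → after 1×micro: 0; S1 reads c1=1 → after 2×micro: 1; S2 reads c1=1 → after 1×micro: 3 ⇒ (c0=0, c1=1, c2=3)
[Jacobi] macro 4: S0 reads c1=1 → after 1×micro: 0; S1 reads c1=1 → after 2×micro: 1; S2 reads c1=1 → after 1×micro: 3 ⇒ (c0=0, c1=1, c2=3)
[Jacobi] macro 5: S0 reads c1=1 → after 1×micro: 0; S1 reads c1=1 → after 2×micro: 1; S2 reads c1=1 → after 1×micro: 3 ⇒ (c0=0, c1=1, c2=3)
[Gauss-Seidel] macro 1: S0 reads c1=1 → after 1×micro: 2; S1 reads c1=1 → after 2×micro: 1; S2 reads c1=1 → after 1×micro: 3 ⇒ (c0=2, c1=1, c2=3)
[Gauss-Seidel] macro 2: S0 reads c1=1 → after 1×micro: 0; S1 reads c1=1 → after 2×micro: 1; S2 reads c1=1 → after 1×micro: 3 ⇒ (c0=0, c1=1, c2=3)
[Gauss-Seidel] macro 3: S0 reads c1=1 → after 1×micro: 0; S1 reads c1=1 → after 2×micro: 1; S2 reads c1=1 → after 1×micro: 3 ⇒ (c0=0, c1=1, c2=3)
[Gauss-Seidel] macro 4: S0 reads c1=1 → after 1×micro: 0; S1 reads c1=1 → after 2×micro: 1; S2 reads c1=1 → after 1×micro: 3 ⇒ (c0=0, c1=1, c2=3)
[Gauss-Seidel] macro 5: S0 reads c1=1 → after 1×micro: 0; S1 reads c1=1 → after 2×micro: 1; S2 reads c1=1 → after 1×micro: 3 ⇒ (c0=0, c1=1, c2=3)

first divergence at macro-step: never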